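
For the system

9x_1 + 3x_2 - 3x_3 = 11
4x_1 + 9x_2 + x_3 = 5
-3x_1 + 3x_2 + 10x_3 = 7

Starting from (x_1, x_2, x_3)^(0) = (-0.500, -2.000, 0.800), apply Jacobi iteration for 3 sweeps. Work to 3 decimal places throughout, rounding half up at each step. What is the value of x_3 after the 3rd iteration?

1.272

Iteration 1:
  x_1 = (11 - (3)·-2.000 - (-3)·0.800) / (9) = 2.156
  x_2 = (5 - (4)·-0.500 - (1)·0.800) / (9) = 0.689
  x_3 = (7 - (-3)·-0.500 - (3)·-2.000) / (10) = 1.150
Iteration 2:
  x_1 = (11 - (3)·0.689 - (-3)·1.150) / (9) = 1.376
  x_2 = (5 - (4)·2.156 - (1)·1.150) / (9) = -0.530
  x_3 = (7 - (-3)·2.156 - (3)·0.689) / (10) = 1.140
Iteration 3:
  x_1 = (11 - (3)·-0.530 - (-3)·1.140) / (9) = 1.779
  x_2 = (5 - (4)·1.376 - (1)·1.140) / (9) = -0.183
  x_3 = (7 - (-3)·1.376 - (3)·-0.530) / (10) = 1.272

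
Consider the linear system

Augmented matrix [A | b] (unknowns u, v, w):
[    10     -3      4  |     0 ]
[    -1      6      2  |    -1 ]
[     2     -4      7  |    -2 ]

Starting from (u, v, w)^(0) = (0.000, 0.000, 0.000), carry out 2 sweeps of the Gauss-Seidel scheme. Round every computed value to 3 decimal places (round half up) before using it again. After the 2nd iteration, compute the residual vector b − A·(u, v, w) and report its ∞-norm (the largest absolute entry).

Iteration 1:
  u = (0 - (-3)·0.000 - (4)·0.000) / (10) = 0.000
  v = (-1 - (-1)·0.000 - (2)·0.000) / (6) = -0.167
  w = (-2 - (2)·0.000 - (-4)·-0.167) / (7) = -0.381
Iteration 2:
  u = (0 - (-3)·-0.167 - (4)·-0.381) / (10) = 0.102
  v = (-1 - (-1)·0.102 - (2)·-0.381) / (6) = -0.023
  w = (-2 - (2)·0.102 - (-4)·-0.023) / (7) = -0.328
Residual b − A·x = (0.223, -0.104, 0.000); ∞-norm = 0.223

0.223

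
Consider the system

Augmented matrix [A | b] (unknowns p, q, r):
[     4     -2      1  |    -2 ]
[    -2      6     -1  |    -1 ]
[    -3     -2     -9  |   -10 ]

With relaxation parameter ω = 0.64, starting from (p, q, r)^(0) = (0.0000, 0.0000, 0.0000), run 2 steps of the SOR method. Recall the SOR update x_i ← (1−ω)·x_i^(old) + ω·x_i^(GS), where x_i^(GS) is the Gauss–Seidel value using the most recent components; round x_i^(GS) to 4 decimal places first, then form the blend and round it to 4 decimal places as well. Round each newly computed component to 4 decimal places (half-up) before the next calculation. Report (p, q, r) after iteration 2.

Iteration 1:
  p: GS value = (-2 - (-2)·0.0000 - (1)·0.0000) / (4) = -0.5000;  p ← (1−ω)·0.0000 + ω·-0.5000 = -0.3200
  q: GS value = (-1 - (-2)·-0.3200 - (-1)·0.0000) / (6) = -0.2733;  q ← (1−ω)·0.0000 + ω·-0.2733 = -0.1749
  r: GS value = (-10 - (-3)·-0.3200 - (-2)·-0.1749) / (-9) = 1.2566;  r ← (1−ω)·0.0000 + ω·1.2566 = 0.8042
Iteration 2:
  p: GS value = (-2 - (-2)·-0.1749 - (1)·0.8042) / (4) = -0.7885;  p ← (1−ω)·-0.3200 + ω·-0.7885 = -0.6198
  q: GS value = (-1 - (-2)·-0.6198 - (-1)·0.8042) / (6) = -0.2392;  q ← (1−ω)·-0.1749 + ω·-0.2392 = -0.2161
  r: GS value = (-10 - (-3)·-0.6198 - (-2)·-0.2161) / (-9) = 1.3657;  r ← (1−ω)·0.8042 + ω·1.3657 = 1.1636

(-0.6198, -0.2161, 1.1636)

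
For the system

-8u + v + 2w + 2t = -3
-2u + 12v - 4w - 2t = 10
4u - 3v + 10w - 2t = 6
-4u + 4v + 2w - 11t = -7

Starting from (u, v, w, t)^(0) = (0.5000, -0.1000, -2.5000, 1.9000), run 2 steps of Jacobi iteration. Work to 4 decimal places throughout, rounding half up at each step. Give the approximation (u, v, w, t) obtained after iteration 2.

(0.6034, 1.1127, 0.6277, 0.8409)

Iteration 1:
  u = (-3 - (1)·-0.1000 - (2)·-2.5000 - (2)·1.9000) / (-8) = 0.2125
  v = (10 - (-2)·0.5000 - (-4)·-2.5000 - (-2)·1.9000) / (12) = 0.4000
  w = (6 - (4)·0.5000 - (-3)·-0.1000 - (-2)·1.9000) / (10) = 0.7500
  t = (-7 - (-4)·0.5000 - (4)·-0.1000 - (2)·-2.5000) / (-11) = -0.0364
Iteration 2:
  u = (-3 - (1)·0.4000 - (2)·0.7500 - (2)·-0.0364) / (-8) = 0.6034
  v = (10 - (-2)·0.2125 - (-4)·0.7500 - (-2)·-0.0364) / (12) = 1.1127
  w = (6 - (4)·0.2125 - (-3)·0.4000 - (-2)·-0.0364) / (10) = 0.6277
  t = (-7 - (-4)·0.2125 - (4)·0.4000 - (2)·0.7500) / (-11) = 0.8409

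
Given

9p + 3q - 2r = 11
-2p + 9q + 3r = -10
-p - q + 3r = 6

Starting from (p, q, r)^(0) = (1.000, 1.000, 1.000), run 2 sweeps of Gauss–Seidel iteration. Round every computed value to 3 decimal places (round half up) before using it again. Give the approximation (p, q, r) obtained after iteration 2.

Iteration 1:
  p = (11 - (3)·1.000 - (-2)·1.000) / (9) = 1.111
  q = (-10 - (-2)·1.111 - (3)·1.000) / (9) = -1.198
  r = (6 - (-1)·1.111 - (-1)·-1.198) / (3) = 1.971
Iteration 2:
  p = (11 - (3)·-1.198 - (-2)·1.971) / (9) = 2.060
  q = (-10 - (-2)·2.060 - (3)·1.971) / (9) = -1.310
  r = (6 - (-1)·2.060 - (-1)·-1.310) / (3) = 2.250

(2.060, -1.310, 2.250)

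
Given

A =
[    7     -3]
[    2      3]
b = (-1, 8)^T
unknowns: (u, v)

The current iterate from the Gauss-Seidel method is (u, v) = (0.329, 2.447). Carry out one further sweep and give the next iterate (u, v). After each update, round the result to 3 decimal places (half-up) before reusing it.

One sweep:
  u = (-1 - (-3)·2.447) / (7) = 0.906
  v = (8 - (2)·0.906) / (3) = 2.063

(0.906, 2.063)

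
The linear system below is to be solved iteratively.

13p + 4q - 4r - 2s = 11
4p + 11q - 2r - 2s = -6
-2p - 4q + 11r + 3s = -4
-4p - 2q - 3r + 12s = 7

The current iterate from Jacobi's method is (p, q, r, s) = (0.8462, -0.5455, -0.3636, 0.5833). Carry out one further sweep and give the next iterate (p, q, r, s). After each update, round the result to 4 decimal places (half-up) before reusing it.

One sweep:
  p = (11 - (4)·-0.5455 - (-4)·-0.3636 - (-2)·0.5833) / (13) = 0.9919
  q = (-6 - (4)·0.8462 - (-2)·-0.3636 - (-2)·0.5833) / (11) = -0.8132
  r = (-4 - (-2)·0.8462 - (-4)·-0.5455 - (3)·0.5833) / (11) = -0.5672
  s = (7 - (-4)·0.8462 - (-2)·-0.5455 - (-3)·-0.3636) / (12) = 0.6836

(0.9919, -0.8132, -0.5672, 0.6836)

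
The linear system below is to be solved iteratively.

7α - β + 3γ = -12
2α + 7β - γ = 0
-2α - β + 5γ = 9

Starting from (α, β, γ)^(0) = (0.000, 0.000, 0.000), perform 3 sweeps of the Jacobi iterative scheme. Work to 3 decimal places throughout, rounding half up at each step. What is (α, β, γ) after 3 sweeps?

(-2.085, 0.869, 0.955)

Iteration 1:
  α = (-12 - (-1)·0.000 - (3)·0.000) / (7) = -1.714
  β = (0 - (2)·0.000 - (-1)·0.000) / (7) = 0.000
  γ = (9 - (-2)·0.000 - (-1)·0.000) / (5) = 1.800
Iteration 2:
  α = (-12 - (-1)·0.000 - (3)·1.800) / (7) = -2.486
  β = (0 - (2)·-1.714 - (-1)·1.800) / (7) = 0.747
  γ = (9 - (-2)·-1.714 - (-1)·0.000) / (5) = 1.114
Iteration 3:
  α = (-12 - (-1)·0.747 - (3)·1.114) / (7) = -2.085
  β = (0 - (2)·-2.486 - (-1)·1.114) / (7) = 0.869
  γ = (9 - (-2)·-2.486 - (-1)·0.747) / (5) = 0.955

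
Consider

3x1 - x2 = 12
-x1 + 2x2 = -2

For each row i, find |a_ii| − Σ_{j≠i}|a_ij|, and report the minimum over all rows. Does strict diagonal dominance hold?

row 1: |3| − (1) = 2
row 2: |2| − (1) = 1
minimum over rows = 1 → strictly diagonally dominant (convergence guaranteed)

1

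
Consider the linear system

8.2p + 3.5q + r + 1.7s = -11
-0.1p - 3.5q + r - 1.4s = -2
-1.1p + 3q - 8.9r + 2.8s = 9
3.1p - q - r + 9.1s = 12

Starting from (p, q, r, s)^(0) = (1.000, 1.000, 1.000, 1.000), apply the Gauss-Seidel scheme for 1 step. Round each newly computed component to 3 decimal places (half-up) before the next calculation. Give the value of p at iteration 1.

-2.098

Iteration 1:
  p = (-11 - (3.5)·1.000 - (1)·1.000 - (1.7)·1.000) / (8.2) = -2.098
  q = (-2 - (-0.1)·-2.098 - (1)·1.000 - (-1.4)·1.000) / (-3.5) = 0.517
  r = (9 - (-1.1)·-2.098 - (3)·0.517 - (2.8)·1.000) / (-8.9) = -0.263
  s = (12 - (3.1)·-2.098 - (-1)·0.517 - (-1)·-0.263) / (9.1) = 2.061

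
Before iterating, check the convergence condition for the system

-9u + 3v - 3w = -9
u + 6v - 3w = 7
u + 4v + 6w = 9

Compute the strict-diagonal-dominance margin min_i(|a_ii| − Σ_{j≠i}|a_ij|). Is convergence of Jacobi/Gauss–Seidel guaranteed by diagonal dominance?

row 1: |-9| − (3+3) = 3
row 2: |6| − (1+3) = 2
row 3: |6| − (1+4) = 1
minimum over rows = 1 → strictly diagonally dominant (convergence guaranteed)

1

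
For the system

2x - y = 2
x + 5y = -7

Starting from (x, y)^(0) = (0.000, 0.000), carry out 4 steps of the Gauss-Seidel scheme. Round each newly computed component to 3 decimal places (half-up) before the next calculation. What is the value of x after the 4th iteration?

Iteration 1:
  x = (2 - (-1)·0.000) / (2) = 1.000
  y = (-7 - (1)·1.000) / (5) = -1.600
Iteration 2:
  x = (2 - (-1)·-1.600) / (2) = 0.200
  y = (-7 - (1)·0.200) / (5) = -1.440
Iteration 3:
  x = (2 - (-1)·-1.440) / (2) = 0.280
  y = (-7 - (1)·0.280) / (5) = -1.456
Iteration 4:
  x = (2 - (-1)·-1.456) / (2) = 0.272
  y = (-7 - (1)·0.272) / (5) = -1.454

0.272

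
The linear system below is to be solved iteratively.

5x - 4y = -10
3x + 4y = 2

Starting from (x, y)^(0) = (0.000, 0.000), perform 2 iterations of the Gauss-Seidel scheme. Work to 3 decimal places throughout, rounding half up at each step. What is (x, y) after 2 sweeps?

Iteration 1:
  x = (-10 - (-4)·0.000) / (5) = -2.000
  y = (2 - (3)·-2.000) / (4) = 2.000
Iteration 2:
  x = (-10 - (-4)·2.000) / (5) = -0.400
  y = (2 - (3)·-0.400) / (4) = 0.800

(-0.400, 0.800)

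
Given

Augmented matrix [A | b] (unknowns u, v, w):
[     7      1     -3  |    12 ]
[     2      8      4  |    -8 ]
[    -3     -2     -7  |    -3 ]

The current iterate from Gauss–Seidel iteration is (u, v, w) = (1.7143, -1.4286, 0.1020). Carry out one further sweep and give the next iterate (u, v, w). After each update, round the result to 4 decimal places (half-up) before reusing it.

One sweep:
  u = (12 - (1)·-1.4286 - (-3)·0.1020) / (7) = 1.9621
  v = (-8 - (2)·1.9621 - (4)·0.1020) / (8) = -1.5415
  w = (-3 - (-3)·1.9621 - (-2)·-1.5415) / (-7) = 0.0281

(1.9621, -1.5415, 0.0281)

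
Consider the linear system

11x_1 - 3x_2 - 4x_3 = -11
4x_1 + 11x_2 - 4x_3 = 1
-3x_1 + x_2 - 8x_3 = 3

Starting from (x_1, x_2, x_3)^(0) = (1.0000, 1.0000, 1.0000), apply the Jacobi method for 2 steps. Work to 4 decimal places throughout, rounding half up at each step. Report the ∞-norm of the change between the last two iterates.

Iteration 1:
  x_1 = (-11 - (-3)·1.0000 - (-4)·1.0000) / (11) = -0.3636
  x_2 = (1 - (4)·1.0000 - (-4)·1.0000) / (11) = 0.0909
  x_3 = (3 - (-3)·1.0000 - (1)·1.0000) / (-8) = -0.6250
Iteration 2:
  x_1 = (-11 - (-3)·0.0909 - (-4)·-0.6250) / (11) = -1.2025
  x_2 = (1 - (4)·-0.3636 - (-4)·-0.6250) / (11) = -0.0041
  x_3 = (3 - (-3)·-0.3636 - (1)·0.0909) / (-8) = -0.2273
Change: (-0.8389, -0.0950, 0.3977) → max |·| = 0.8389

0.8389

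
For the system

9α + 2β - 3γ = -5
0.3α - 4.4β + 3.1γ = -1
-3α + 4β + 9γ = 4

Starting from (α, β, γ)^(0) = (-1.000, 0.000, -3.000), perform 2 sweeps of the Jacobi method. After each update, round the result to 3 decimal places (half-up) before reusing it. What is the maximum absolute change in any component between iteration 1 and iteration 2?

Iteration 1:
  α = (-5 - (2)·0.000 - (-3)·-3.000) / (9) = -1.556
  β = (-1 - (0.3)·-1.000 - (3.1)·-3.000) / (-4.4) = -1.955
  γ = (4 - (-3)·-1.000 - (4)·0.000) / (9) = 0.111
Iteration 2:
  α = (-5 - (2)·-1.955 - (-3)·0.111) / (9) = -0.084
  β = (-1 - (0.3)·-1.556 - (3.1)·0.111) / (-4.4) = 0.199
  γ = (4 - (-3)·-1.556 - (4)·-1.955) / (9) = 0.795
Change: (1.472, 2.154, 0.684) → max |·| = 2.154

2.154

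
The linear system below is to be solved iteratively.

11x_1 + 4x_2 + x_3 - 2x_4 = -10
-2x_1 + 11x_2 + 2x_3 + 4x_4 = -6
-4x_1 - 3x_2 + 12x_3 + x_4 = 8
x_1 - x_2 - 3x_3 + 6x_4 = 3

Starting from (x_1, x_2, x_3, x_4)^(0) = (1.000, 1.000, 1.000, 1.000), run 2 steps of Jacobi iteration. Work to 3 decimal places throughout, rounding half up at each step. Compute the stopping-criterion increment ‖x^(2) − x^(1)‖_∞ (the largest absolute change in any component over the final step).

Iteration 1:
  x_1 = (-10 - (4)·1.000 - (1)·1.000 - (-2)·1.000) / (11) = -1.182
  x_2 = (-6 - (-2)·1.000 - (2)·1.000 - (4)·1.000) / (11) = -0.909
  x_3 = (8 - (-4)·1.000 - (-3)·1.000 - (1)·1.000) / (12) = 1.167
  x_4 = (3 - (1)·1.000 - (-1)·1.000 - (-3)·1.000) / (6) = 1.000
Iteration 2:
  x_1 = (-10 - (4)·-0.909 - (1)·1.167 - (-2)·1.000) / (11) = -0.503
  x_2 = (-6 - (-2)·-1.182 - (2)·1.167 - (4)·1.000) / (11) = -1.336
  x_3 = (8 - (-4)·-1.182 - (-3)·-0.909 - (1)·1.000) / (12) = -0.038
  x_4 = (3 - (1)·-1.182 - (-1)·-0.909 - (-3)·1.167) / (6) = 1.129
Change: (0.679, -0.427, -1.205, 0.129) → max |·| = 1.205

1.205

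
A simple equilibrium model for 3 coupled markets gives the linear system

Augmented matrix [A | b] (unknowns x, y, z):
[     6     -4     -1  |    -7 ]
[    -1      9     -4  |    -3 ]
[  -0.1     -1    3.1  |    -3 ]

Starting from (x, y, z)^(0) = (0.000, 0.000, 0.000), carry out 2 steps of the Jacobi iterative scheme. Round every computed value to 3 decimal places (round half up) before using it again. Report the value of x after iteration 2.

Iteration 1:
  x = (-7 - (-4)·0.000 - (-1)·0.000) / (6) = -1.167
  y = (-3 - (-1)·0.000 - (-4)·0.000) / (9) = -0.333
  z = (-3 - (-0.1)·0.000 - (-1)·0.000) / (3.1) = -0.968
Iteration 2:
  x = (-7 - (-4)·-0.333 - (-1)·-0.968) / (6) = -1.550
  y = (-3 - (-1)·-1.167 - (-4)·-0.968) / (9) = -0.893
  z = (-3 - (-0.1)·-1.167 - (-1)·-0.333) / (3.1) = -1.113

-1.550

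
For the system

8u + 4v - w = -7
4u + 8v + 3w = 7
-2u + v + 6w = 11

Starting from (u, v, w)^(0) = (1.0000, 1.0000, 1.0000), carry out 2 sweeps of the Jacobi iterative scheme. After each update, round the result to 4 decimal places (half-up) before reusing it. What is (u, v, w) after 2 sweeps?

(-0.6250, 0.7500, 1.4167)

Iteration 1:
  u = (-7 - (4)·1.0000 - (-1)·1.0000) / (8) = -1.2500
  v = (7 - (4)·1.0000 - (3)·1.0000) / (8) = 0.0000
  w = (11 - (-2)·1.0000 - (1)·1.0000) / (6) = 2.0000
Iteration 2:
  u = (-7 - (4)·0.0000 - (-1)·2.0000) / (8) = -0.6250
  v = (7 - (4)·-1.2500 - (3)·2.0000) / (8) = 0.7500
  w = (11 - (-2)·-1.2500 - (1)·0.0000) / (6) = 1.4167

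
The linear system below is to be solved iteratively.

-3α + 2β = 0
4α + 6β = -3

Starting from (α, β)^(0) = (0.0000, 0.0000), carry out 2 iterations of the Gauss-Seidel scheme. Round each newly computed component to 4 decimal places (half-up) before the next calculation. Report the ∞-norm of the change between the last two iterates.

Iteration 1:
  α = (0 - (2)·0.0000) / (-3) = 0.0000
  β = (-3 - (4)·0.0000) / (6) = -0.5000
Iteration 2:
  α = (0 - (2)·-0.5000) / (-3) = -0.3333
  β = (-3 - (4)·-0.3333) / (6) = -0.2778
Change: (-0.3333, 0.2222) → max |·| = 0.3333

0.3333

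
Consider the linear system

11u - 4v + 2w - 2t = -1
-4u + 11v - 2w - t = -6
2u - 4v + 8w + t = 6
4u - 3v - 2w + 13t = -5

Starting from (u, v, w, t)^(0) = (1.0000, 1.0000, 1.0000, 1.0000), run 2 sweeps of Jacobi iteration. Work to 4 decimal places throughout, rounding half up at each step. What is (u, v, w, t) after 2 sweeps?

Iteration 1:
  u = (-1 - (-4)·1.0000 - (2)·1.0000 - (-2)·1.0000) / (11) = 0.2727
  v = (-6 - (-4)·1.0000 - (-2)·1.0000 - (-1)·1.0000) / (11) = 0.0909
  w = (6 - (2)·1.0000 - (-4)·1.0000 - (1)·1.0000) / (8) = 0.8750
  t = (-5 - (4)·1.0000 - (-3)·1.0000 - (-2)·1.0000) / (13) = -0.3077
Iteration 2:
  u = (-1 - (-4)·0.0909 - (2)·0.8750 - (-2)·-0.3077) / (11) = -0.2729
  v = (-6 - (-4)·0.2727 - (-2)·0.8750 - (-1)·-0.3077) / (11) = -0.3152
  w = (6 - (2)·0.2727 - (-4)·0.0909 - (1)·-0.3077) / (8) = 0.7657
  t = (-5 - (4)·0.2727 - (-3)·0.0909 - (-2)·0.8750) / (13) = -0.3129

(-0.2729, -0.3152, 0.7657, -0.3129)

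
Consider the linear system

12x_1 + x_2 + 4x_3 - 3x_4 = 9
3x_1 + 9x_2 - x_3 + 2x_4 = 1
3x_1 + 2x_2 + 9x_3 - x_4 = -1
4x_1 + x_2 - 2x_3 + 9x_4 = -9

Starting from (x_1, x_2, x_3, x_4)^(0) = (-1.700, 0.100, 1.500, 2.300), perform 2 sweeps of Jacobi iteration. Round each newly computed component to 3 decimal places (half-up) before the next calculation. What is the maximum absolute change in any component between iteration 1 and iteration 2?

Iteration 1:
  x_1 = (9 - (1)·0.100 - (4)·1.500 - (-3)·2.300) / (12) = 0.817
  x_2 = (1 - (3)·-1.700 - (-1)·1.500 - (2)·2.300) / (9) = 0.333
  x_3 = (-1 - (3)·-1.700 - (2)·0.100 - (-1)·2.300) / (9) = 0.689
  x_4 = (-9 - (4)·-1.700 - (1)·0.100 - (-2)·1.500) / (9) = 0.078
Iteration 2:
  x_1 = (9 - (1)·0.333 - (4)·0.689 - (-3)·0.078) / (12) = 0.512
  x_2 = (1 - (3)·0.817 - (-1)·0.689 - (2)·0.078) / (9) = -0.102
  x_3 = (-1 - (3)·0.817 - (2)·0.333 - (-1)·0.078) / (9) = -0.449
  x_4 = (-9 - (4)·0.817 - (1)·0.333 - (-2)·0.689) / (9) = -1.247
Change: (-0.305, -0.435, -1.138, -1.325) → max |·| = 1.325

1.325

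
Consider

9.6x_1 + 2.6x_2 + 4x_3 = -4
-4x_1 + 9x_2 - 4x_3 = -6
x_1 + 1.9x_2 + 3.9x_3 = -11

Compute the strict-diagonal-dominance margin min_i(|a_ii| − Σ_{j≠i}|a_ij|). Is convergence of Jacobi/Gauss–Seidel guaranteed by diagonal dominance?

row 1: |9.6| − (2.6+4) = 3
row 2: |9| − (4+4) = 1
row 3: |3.9| − (1+1.9) = 1
minimum over rows = 1 → strictly diagonally dominant (convergence guaranteed)

1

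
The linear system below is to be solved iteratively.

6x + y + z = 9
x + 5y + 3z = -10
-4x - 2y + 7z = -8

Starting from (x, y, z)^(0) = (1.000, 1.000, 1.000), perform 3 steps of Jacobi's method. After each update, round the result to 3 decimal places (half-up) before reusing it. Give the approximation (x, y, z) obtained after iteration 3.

Iteration 1:
  x = (9 - (1)·1.000 - (1)·1.000) / (6) = 1.167
  y = (-10 - (1)·1.000 - (3)·1.000) / (5) = -2.800
  z = (-8 - (-4)·1.000 - (-2)·1.000) / (7) = -0.286
Iteration 2:
  x = (9 - (1)·-2.800 - (1)·-0.286) / (6) = 2.014
  y = (-10 - (1)·1.167 - (3)·-0.286) / (5) = -2.062
  z = (-8 - (-4)·1.167 - (-2)·-2.800) / (7) = -1.276
Iteration 3:
  x = (9 - (1)·-2.062 - (1)·-1.276) / (6) = 2.056
  y = (-10 - (1)·2.014 - (3)·-1.276) / (5) = -1.637
  z = (-8 - (-4)·2.014 - (-2)·-2.062) / (7) = -0.581

(2.056, -1.637, -0.581)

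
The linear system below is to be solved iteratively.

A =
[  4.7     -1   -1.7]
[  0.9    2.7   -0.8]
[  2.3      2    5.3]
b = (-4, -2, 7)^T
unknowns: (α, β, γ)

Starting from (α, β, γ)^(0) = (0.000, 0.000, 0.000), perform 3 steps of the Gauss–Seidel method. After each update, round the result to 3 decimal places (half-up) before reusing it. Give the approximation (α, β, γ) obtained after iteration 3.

(-0.338, -0.191, 1.540)

Iteration 1:
  α = (-4 - (-1)·0.000 - (-1.7)·0.000) / (4.7) = -0.851
  β = (-2 - (0.9)·-0.851 - (-0.8)·0.000) / (2.7) = -0.457
  γ = (7 - (2.3)·-0.851 - (2)·-0.457) / (5.3) = 1.863
Iteration 2:
  α = (-4 - (-1)·-0.457 - (-1.7)·1.863) / (4.7) = -0.274
  β = (-2 - (0.9)·-0.274 - (-0.8)·1.863) / (2.7) = -0.097
  γ = (7 - (2.3)·-0.274 - (2)·-0.097) / (5.3) = 1.476
Iteration 3:
  α = (-4 - (-1)·-0.097 - (-1.7)·1.476) / (4.7) = -0.338
  β = (-2 - (0.9)·-0.338 - (-0.8)·1.476) / (2.7) = -0.191
  γ = (7 - (2.3)·-0.338 - (2)·-0.191) / (5.3) = 1.540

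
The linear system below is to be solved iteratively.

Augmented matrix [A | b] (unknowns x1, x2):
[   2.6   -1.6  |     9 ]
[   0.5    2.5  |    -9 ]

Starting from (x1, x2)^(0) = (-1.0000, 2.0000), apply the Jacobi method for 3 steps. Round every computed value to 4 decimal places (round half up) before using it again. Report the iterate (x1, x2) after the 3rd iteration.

(0.6686, -3.8738)

Iteration 1:
  x1 = (9 - (-1.6)·2.0000) / (2.6) = 4.6923
  x2 = (-9 - (0.5)·-1.0000) / (2.5) = -3.4000
Iteration 2:
  x1 = (9 - (-1.6)·-3.4000) / (2.6) = 1.3692
  x2 = (-9 - (0.5)·4.6923) / (2.5) = -4.5385
Iteration 3:
  x1 = (9 - (-1.6)·-4.5385) / (2.6) = 0.6686
  x2 = (-9 - (0.5)·1.3692) / (2.5) = -3.8738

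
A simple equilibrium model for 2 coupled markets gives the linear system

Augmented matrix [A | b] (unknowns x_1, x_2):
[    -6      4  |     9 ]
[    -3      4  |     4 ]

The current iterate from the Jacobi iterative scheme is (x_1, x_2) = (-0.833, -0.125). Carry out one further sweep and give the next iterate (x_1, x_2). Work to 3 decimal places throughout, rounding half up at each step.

One sweep:
  x_1 = (9 - (4)·-0.125) / (-6) = -1.583
  x_2 = (4 - (-3)·-0.833) / (4) = 0.375

(-1.583, 0.375)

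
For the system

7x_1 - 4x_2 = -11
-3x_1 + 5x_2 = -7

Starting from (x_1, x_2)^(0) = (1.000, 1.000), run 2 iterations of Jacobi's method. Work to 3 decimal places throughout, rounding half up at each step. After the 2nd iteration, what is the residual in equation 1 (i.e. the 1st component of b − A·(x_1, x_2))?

-4.797

Iteration 1:
  x_1 = (-11 - (-4)·1.000) / (7) = -1.000
  x_2 = (-7 - (-3)·1.000) / (5) = -0.800
Iteration 2:
  x_1 = (-11 - (-4)·-0.800) / (7) = -2.029
  x_2 = (-7 - (-3)·-1.000) / (5) = -2.000
Residual b − A·x = (-4.797, -3.087)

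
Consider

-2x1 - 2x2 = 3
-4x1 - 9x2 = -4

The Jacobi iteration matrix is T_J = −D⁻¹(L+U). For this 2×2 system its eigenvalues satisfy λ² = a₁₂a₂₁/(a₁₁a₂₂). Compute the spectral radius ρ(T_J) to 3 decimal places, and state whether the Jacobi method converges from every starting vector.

0.667

a₁₂a₂₁/(a₁₁a₂₂) = (-2)·(-4) / ((-2)·(-9)) = 0.444444
ρ = √|0.444444| = √0.444444 = 0.667
ρ < 1, so Jacobi converges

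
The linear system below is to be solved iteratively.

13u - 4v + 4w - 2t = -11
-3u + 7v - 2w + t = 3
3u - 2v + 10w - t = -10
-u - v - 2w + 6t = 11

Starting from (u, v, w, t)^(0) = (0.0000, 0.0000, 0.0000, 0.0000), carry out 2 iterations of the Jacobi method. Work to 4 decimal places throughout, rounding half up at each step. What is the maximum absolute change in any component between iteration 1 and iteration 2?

Iteration 1:
  u = (-11 - (-4)·0.0000 - (4)·0.0000 - (-2)·0.0000) / (13) = -0.8462
  v = (3 - (-3)·0.0000 - (-2)·0.0000 - (1)·0.0000) / (7) = 0.4286
  w = (-10 - (3)·0.0000 - (-2)·0.0000 - (-1)·0.0000) / (10) = -1.0000
  t = (11 - (-1)·0.0000 - (-1)·0.0000 - (-2)·0.0000) / (6) = 1.8333
Iteration 2:
  u = (-11 - (-4)·0.4286 - (4)·-1.0000 - (-2)·1.8333) / (13) = -0.1245
  v = (3 - (-3)·-0.8462 - (-2)·-1.0000 - (1)·1.8333) / (7) = -0.4817
  w = (-10 - (3)·-0.8462 - (-2)·0.4286 - (-1)·1.8333) / (10) = -0.4771
  t = (11 - (-1)·-0.8462 - (-1)·0.4286 - (-2)·-1.0000) / (6) = 1.4304
Change: (0.7217, -0.9103, 0.5229, -0.4029) → max |·| = 0.9103

0.9103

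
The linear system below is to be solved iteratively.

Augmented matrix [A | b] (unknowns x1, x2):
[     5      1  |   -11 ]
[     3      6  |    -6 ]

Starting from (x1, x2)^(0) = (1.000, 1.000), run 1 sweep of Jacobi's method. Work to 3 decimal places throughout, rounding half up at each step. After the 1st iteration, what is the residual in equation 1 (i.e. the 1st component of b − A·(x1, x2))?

2.500

Iteration 1:
  x1 = (-11 - (1)·1.000) / (5) = -2.400
  x2 = (-6 - (3)·1.000) / (6) = -1.500
Residual b − A·x = (2.500, 10.200)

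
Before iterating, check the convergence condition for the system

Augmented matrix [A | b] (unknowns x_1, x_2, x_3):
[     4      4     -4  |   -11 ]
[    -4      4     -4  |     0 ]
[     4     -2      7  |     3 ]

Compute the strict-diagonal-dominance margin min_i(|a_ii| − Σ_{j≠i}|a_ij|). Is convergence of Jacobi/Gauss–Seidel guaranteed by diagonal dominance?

row 1: |4| − (4+4) = -4
row 2: |4| − (4+4) = -4
row 3: |7| − (4+2) = 1
minimum over rows = -4 → not strictly diagonally dominant

-4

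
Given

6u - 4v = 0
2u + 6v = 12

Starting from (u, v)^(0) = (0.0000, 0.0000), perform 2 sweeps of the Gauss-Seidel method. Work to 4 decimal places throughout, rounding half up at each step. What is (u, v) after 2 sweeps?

(1.3333, 1.5556)

Iteration 1:
  u = (0 - (-4)·0.0000) / (6) = 0.0000
  v = (12 - (2)·0.0000) / (6) = 2.0000
Iteration 2:
  u = (0 - (-4)·2.0000) / (6) = 1.3333
  v = (12 - (2)·1.3333) / (6) = 1.5556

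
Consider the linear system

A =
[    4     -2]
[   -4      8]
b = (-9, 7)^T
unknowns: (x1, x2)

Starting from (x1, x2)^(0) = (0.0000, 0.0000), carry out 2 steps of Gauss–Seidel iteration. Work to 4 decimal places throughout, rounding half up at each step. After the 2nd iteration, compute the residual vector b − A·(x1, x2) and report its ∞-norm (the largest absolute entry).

Iteration 1:
  x1 = (-9 - (-2)·0.0000) / (4) = -2.2500
  x2 = (7 - (-4)·-2.2500) / (8) = -0.2500
Iteration 2:
  x1 = (-9 - (-2)·-0.2500) / (4) = -2.3750
  x2 = (7 - (-4)·-2.3750) / (8) = -0.3125
Residual b − A·x = (-0.1250, 0.0000); ∞-norm = 0.1250

0.1250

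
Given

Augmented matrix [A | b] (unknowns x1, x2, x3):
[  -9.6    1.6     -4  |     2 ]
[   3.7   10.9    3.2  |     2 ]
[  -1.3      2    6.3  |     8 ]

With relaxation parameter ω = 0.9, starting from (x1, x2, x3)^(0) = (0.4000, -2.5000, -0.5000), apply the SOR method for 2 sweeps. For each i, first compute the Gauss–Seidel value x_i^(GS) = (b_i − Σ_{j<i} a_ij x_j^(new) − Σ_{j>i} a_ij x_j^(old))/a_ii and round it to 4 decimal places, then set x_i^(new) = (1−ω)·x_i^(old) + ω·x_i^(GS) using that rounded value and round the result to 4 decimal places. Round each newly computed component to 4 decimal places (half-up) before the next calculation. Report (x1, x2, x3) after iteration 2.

Iteration 1:
  x1: GS value = (2 - (1.6)·-2.5000 - (-4)·-0.5000) / (-9.6) = -0.4167;  x1 ← (1−ω)·0.4000 + ω·-0.4167 = -0.3350
  x2: GS value = (2 - (3.7)·-0.3350 - (3.2)·-0.5000) / (10.9) = 0.4440;  x2 ← (1−ω)·-2.5000 + ω·0.4440 = 0.1496
  x3: GS value = (8 - (-1.3)·-0.3350 - (2)·0.1496) / (6.3) = 1.1532;  x3 ← (1−ω)·-0.5000 + ω·1.1532 = 0.9879
Iteration 2:
  x1: GS value = (2 - (1.6)·0.1496 - (-4)·0.9879) / (-9.6) = -0.5950;  x1 ← (1−ω)·-0.3350 + ω·-0.5950 = -0.5690
  x2: GS value = (2 - (3.7)·-0.5690 - (3.2)·0.9879) / (10.9) = 0.0866;  x2 ← (1−ω)·0.1496 + ω·0.0866 = 0.0929
  x3: GS value = (8 - (-1.3)·-0.5690 - (2)·0.0929) / (6.3) = 1.1229;  x3 ← (1−ω)·0.9879 + ω·1.1229 = 1.1094

(-0.5690, 0.0929, 1.1094)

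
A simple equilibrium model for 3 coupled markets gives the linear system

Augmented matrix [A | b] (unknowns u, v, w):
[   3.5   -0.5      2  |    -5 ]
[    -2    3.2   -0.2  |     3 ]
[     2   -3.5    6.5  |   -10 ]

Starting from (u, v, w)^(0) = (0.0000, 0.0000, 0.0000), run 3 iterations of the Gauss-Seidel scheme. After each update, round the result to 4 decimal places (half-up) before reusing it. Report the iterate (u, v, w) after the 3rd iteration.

Iteration 1:
  u = (-5 - (-0.5)·0.0000 - (2)·0.0000) / (3.5) = -1.4286
  v = (3 - (-2)·-1.4286 - (-0.2)·0.0000) / (3.2) = 0.0446
  w = (-10 - (2)·-1.4286 - (-3.5)·0.0446) / (6.5) = -1.0749
Iteration 2:
  u = (-5 - (-0.5)·0.0446 - (2)·-1.0749) / (3.5) = -0.8080
  v = (3 - (-2)·-0.8080 - (-0.2)·-1.0749) / (3.2) = 0.3653
  w = (-10 - (2)·-0.8080 - (-3.5)·0.3653) / (6.5) = -1.0931
Iteration 3:
  u = (-5 - (-0.5)·0.3653 - (2)·-1.0931) / (3.5) = -0.7518
  v = (3 - (-2)·-0.7518 - (-0.2)·-1.0931) / (3.2) = 0.3993
  w = (-10 - (2)·-0.7518 - (-3.5)·0.3993) / (6.5) = -1.0921

(-0.7518, 0.3993, -1.0921)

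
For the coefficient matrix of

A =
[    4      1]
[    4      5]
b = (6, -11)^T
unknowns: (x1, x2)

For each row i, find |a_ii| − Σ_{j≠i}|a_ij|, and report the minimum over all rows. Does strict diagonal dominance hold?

row 1: |4| − (1) = 3
row 2: |5| − (4) = 1
minimum over rows = 1 → strictly diagonally dominant (convergence guaranteed)

1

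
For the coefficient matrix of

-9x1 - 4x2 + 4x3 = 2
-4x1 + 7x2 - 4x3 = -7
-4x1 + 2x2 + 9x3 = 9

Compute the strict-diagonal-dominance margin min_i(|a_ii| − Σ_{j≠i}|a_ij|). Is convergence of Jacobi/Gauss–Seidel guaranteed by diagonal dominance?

row 1: |-9| − (4+4) = 1
row 2: |7| − (4+4) = -1
row 3: |9| − (4+2) = 3
minimum over rows = -1 → not strictly diagonally dominant

-1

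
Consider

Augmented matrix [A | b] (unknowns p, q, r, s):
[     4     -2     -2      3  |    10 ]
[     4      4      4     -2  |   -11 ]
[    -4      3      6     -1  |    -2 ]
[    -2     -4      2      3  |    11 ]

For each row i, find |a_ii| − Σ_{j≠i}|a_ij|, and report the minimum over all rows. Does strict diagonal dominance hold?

-6

row 1: |4| − (2+2+3) = -3
row 2: |4| − (4+4+2) = -6
row 3: |6| − (4+3+1) = -2
row 4: |3| − (2+4+2) = -5
minimum over rows = -6 → not strictly diagonally dominant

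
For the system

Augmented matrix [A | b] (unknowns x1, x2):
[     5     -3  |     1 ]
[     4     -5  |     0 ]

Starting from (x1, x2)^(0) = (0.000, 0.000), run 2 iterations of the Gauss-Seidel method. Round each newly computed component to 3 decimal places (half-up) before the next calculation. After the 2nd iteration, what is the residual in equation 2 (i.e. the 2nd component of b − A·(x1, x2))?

Iteration 1:
  x1 = (1 - (-3)·0.000) / (5) = 0.200
  x2 = (0 - (4)·0.200) / (-5) = 0.160
Iteration 2:
  x1 = (1 - (-3)·0.160) / (5) = 0.296
  x2 = (0 - (4)·0.296) / (-5) = 0.237
Residual b − A·x = (0.231, 0.001)

0.001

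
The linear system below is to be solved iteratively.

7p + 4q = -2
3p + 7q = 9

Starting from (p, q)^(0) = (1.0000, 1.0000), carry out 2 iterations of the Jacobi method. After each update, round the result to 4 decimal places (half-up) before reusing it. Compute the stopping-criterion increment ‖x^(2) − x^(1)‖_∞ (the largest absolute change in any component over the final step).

0.7959

Iteration 1:
  p = (-2 - (4)·1.0000) / (7) = -0.8571
  q = (9 - (3)·1.0000) / (7) = 0.8571
Iteration 2:
  p = (-2 - (4)·0.8571) / (7) = -0.7755
  q = (9 - (3)·-0.8571) / (7) = 1.6530
Change: (0.0816, 0.7959) → max |·| = 0.7959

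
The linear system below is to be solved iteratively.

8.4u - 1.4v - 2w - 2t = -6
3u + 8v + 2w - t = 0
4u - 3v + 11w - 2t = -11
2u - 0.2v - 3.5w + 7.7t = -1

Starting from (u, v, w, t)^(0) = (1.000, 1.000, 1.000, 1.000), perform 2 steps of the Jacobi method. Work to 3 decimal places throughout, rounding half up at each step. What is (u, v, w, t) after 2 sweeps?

(-0.992, 0.265, -1.094, -0.538)

Iteration 1:
  u = (-6 - (-1.4)·1.000 - (-2)·1.000 - (-2)·1.000) / (8.4) = -0.071
  v = (0 - (3)·1.000 - (2)·1.000 - (-1)·1.000) / (8) = -0.500
  w = (-11 - (4)·1.000 - (-3)·1.000 - (-2)·1.000) / (11) = -0.909
  t = (-1 - (2)·1.000 - (-0.2)·1.000 - (-3.5)·1.000) / (7.7) = 0.091
Iteration 2:
  u = (-6 - (-1.4)·-0.500 - (-2)·-0.909 - (-2)·0.091) / (8.4) = -0.992
  v = (0 - (3)·-0.071 - (2)·-0.909 - (-1)·0.091) / (8) = 0.265
  w = (-11 - (4)·-0.071 - (-3)·-0.500 - (-2)·0.091) / (11) = -1.094
  t = (-1 - (2)·-0.071 - (-0.2)·-0.500 - (-3.5)·-0.909) / (7.7) = -0.538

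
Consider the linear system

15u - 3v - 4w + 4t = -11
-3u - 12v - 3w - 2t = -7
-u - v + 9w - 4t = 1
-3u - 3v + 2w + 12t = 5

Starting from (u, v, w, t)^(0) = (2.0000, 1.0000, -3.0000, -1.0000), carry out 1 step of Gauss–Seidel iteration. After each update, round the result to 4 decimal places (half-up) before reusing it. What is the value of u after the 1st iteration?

-1.0667

Iteration 1:
  u = (-11 - (-3)·1.0000 - (-4)·-3.0000 - (4)·-1.0000) / (15) = -1.0667
  v = (-7 - (-3)·-1.0667 - (-3)·-3.0000 - (-2)·-1.0000) / (-12) = 1.7667
  w = (1 - (-1)·-1.0667 - (-1)·1.7667 - (-4)·-1.0000) / (9) = -0.2556
  t = (5 - (-3)·-1.0667 - (-3)·1.7667 - (2)·-0.2556) / (12) = 0.6343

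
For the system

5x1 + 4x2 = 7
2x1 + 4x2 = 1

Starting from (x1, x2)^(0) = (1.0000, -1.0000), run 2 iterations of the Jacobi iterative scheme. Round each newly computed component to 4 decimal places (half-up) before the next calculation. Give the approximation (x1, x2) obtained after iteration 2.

(1.6000, -0.8500)

Iteration 1:
  x1 = (7 - (4)·-1.0000) / (5) = 2.2000
  x2 = (1 - (2)·1.0000) / (4) = -0.2500
Iteration 2:
  x1 = (7 - (4)·-0.2500) / (5) = 1.6000
  x2 = (1 - (2)·2.2000) / (4) = -0.8500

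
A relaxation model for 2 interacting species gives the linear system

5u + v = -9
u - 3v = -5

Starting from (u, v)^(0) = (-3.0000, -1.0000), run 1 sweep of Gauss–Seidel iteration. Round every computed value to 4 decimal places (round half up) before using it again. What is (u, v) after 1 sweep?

Iteration 1:
  u = (-9 - (1)·-1.0000) / (5) = -1.6000
  v = (-5 - (1)·-1.6000) / (-3) = 1.1333

(-1.6000, 1.1333)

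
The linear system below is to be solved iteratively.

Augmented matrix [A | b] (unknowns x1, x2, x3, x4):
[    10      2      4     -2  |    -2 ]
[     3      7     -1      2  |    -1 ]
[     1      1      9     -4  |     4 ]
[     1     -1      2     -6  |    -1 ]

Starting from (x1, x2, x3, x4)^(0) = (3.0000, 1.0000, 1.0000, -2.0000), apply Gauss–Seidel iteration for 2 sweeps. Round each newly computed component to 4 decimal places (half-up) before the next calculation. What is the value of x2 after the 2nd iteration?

Iteration 1:
  x1 = (-2 - (2)·1.0000 - (4)·1.0000 - (-2)·-2.0000) / (10) = -1.2000
  x2 = (-1 - (3)·-1.2000 - (-1)·1.0000 - (2)·-2.0000) / (7) = 1.0857
  x3 = (4 - (1)·-1.2000 - (1)·1.0857 - (-4)·-2.0000) / (9) = -0.4317
  x4 = (-1 - (1)·-1.2000 - (-1)·1.0857 - (2)·-0.4317) / (-6) = -0.3582
Iteration 2:
  x1 = (-2 - (2)·1.0857 - (4)·-0.4317 - (-2)·-0.3582) / (10) = -0.3161
  x2 = (-1 - (3)·-0.3161 - (-1)·-0.4317 - (2)·-0.3582) / (7) = 0.0333
  x3 = (4 - (1)·-0.3161 - (1)·0.0333 - (-4)·-0.3582) / (9) = 0.3167
  x4 = (-1 - (1)·-0.3161 - (-1)·0.0333 - (2)·0.3167) / (-6) = 0.2140

0.0333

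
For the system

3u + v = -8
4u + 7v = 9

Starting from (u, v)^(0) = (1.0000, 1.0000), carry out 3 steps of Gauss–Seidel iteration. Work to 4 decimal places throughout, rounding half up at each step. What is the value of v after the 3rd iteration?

3.4535

Iteration 1:
  u = (-8 - (1)·1.0000) / (3) = -3.0000
  v = (9 - (4)·-3.0000) / (7) = 3.0000
Iteration 2:
  u = (-8 - (1)·3.0000) / (3) = -3.6667
  v = (9 - (4)·-3.6667) / (7) = 3.3810
Iteration 3:
  u = (-8 - (1)·3.3810) / (3) = -3.7937
  v = (9 - (4)·-3.7937) / (7) = 3.4535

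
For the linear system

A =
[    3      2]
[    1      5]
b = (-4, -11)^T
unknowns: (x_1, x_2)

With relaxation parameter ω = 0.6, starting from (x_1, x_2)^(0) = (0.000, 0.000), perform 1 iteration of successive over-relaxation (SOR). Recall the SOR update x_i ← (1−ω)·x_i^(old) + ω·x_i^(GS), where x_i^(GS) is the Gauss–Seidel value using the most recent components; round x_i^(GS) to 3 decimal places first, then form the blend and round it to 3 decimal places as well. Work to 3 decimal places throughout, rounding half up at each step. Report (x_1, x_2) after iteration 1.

(-0.800, -1.224)

Iteration 1:
  x_1: GS value = (-4 - (2)·0.000) / (3) = -1.333;  x_1 ← (1−ω)·0.000 + ω·-1.333 = -0.800
  x_2: GS value = (-11 - (1)·-0.800) / (5) = -2.040;  x_2 ← (1−ω)·0.000 + ω·-2.040 = -1.224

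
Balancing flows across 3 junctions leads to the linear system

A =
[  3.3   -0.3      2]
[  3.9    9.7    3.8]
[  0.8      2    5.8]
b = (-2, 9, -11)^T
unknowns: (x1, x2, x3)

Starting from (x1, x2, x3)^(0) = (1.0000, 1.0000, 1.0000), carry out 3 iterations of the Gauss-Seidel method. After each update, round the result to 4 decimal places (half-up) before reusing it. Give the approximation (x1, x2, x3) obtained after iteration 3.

Iteration 1:
  x1 = (-2 - (-0.3)·1.0000 - (2)·1.0000) / (3.3) = -1.1212
  x2 = (9 - (3.9)·-1.1212 - (3.8)·1.0000) / (9.7) = 0.9869
  x3 = (-11 - (0.8)·-1.1212 - (2)·0.9869) / (5.8) = -2.0822
Iteration 2:
  x1 = (-2 - (-0.3)·0.9869 - (2)·-2.0822) / (3.3) = 0.7456
  x2 = (9 - (3.9)·0.7456 - (3.8)·-2.0822) / (9.7) = 1.4438
  x3 = (-11 - (0.8)·0.7456 - (2)·1.4438) / (5.8) = -2.4973
Iteration 3:
  x1 = (-2 - (-0.3)·1.4438 - (2)·-2.4973) / (3.3) = 1.0387
  x2 = (9 - (3.9)·1.0387 - (3.8)·-2.4973) / (9.7) = 1.4885
  x3 = (-11 - (0.8)·1.0387 - (2)·1.4885) / (5.8) = -2.5531

(1.0387, 1.4885, -2.5531)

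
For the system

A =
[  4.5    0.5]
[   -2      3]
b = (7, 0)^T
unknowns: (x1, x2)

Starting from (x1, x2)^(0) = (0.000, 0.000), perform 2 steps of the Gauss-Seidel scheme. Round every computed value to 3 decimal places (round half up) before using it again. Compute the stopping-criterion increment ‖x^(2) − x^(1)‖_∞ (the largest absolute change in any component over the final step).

0.116

Iteration 1:
  x1 = (7 - (0.5)·0.000) / (4.5) = 1.556
  x2 = (0 - (-2)·1.556) / (3) = 1.037
Iteration 2:
  x1 = (7 - (0.5)·1.037) / (4.5) = 1.440
  x2 = (0 - (-2)·1.440) / (3) = 0.960
Change: (-0.116, -0.077) → max |·| = 0.116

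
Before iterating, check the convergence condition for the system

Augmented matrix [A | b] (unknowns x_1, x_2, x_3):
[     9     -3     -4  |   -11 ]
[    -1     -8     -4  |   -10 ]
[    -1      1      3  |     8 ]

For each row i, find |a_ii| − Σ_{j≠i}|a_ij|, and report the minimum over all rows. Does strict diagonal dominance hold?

row 1: |9| − (3+4) = 2
row 2: |-8| − (1+4) = 3
row 3: |3| − (1+1) = 1
minimum over rows = 1 → strictly diagonally dominant (convergence guaranteed)

1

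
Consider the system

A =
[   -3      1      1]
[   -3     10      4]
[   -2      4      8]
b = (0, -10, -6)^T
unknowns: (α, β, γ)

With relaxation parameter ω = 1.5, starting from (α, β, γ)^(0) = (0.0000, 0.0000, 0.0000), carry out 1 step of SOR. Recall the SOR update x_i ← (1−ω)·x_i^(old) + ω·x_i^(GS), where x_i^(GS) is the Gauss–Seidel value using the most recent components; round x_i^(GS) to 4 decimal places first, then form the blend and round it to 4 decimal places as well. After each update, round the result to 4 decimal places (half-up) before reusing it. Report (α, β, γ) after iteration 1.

(0.0000, -1.5000, 0.0000)

Iteration 1:
  α: GS value = (0 - (1)·0.0000 - (1)·0.0000) / (-3) = 0.0000;  α ← (1−ω)·0.0000 + ω·0.0000 = 0.0000
  β: GS value = (-10 - (-3)·0.0000 - (4)·0.0000) / (10) = -1.0000;  β ← (1−ω)·0.0000 + ω·-1.0000 = -1.5000
  γ: GS value = (-6 - (-2)·0.0000 - (4)·-1.5000) / (8) = 0.0000;  γ ← (1−ω)·0.0000 + ω·0.0000 = 0.0000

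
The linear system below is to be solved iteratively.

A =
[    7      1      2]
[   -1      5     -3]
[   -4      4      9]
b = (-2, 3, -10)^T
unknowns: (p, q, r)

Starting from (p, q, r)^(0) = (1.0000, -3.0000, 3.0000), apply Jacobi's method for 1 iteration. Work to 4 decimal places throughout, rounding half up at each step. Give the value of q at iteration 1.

Iteration 1:
  p = (-2 - (1)·-3.0000 - (2)·3.0000) / (7) = -0.7143
  q = (3 - (-1)·1.0000 - (-3)·3.0000) / (5) = 2.6000
  r = (-10 - (-4)·1.0000 - (4)·-3.0000) / (9) = 0.6667

2.6000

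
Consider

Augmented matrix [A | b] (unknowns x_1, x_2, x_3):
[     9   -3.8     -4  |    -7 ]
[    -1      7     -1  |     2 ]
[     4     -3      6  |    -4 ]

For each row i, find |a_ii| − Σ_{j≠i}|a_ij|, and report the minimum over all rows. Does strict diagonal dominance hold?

row 1: |9| − (3.8+4) = 1.2
row 2: |7| − (1+1) = 5
row 3: |6| − (4+3) = -1
minimum over rows = -1 → not strictly diagonally dominant

-1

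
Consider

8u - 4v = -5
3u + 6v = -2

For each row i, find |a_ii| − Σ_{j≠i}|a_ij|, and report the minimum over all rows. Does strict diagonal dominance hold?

row 1: |8| − (4) = 4
row 2: |6| − (3) = 3
minimum over rows = 3 → strictly diagonally dominant (convergence guaranteed)

3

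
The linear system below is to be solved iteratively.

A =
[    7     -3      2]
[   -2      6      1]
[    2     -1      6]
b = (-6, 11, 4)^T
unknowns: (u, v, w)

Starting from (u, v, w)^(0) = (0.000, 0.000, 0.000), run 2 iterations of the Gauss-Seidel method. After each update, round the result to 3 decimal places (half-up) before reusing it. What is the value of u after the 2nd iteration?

-0.539

Iteration 1:
  u = (-6 - (-3)·0.000 - (2)·0.000) / (7) = -0.857
  v = (11 - (-2)·-0.857 - (1)·0.000) / (6) = 1.548
  w = (4 - (2)·-0.857 - (-1)·1.548) / (6) = 1.210
Iteration 2:
  u = (-6 - (-3)·1.548 - (2)·1.210) / (7) = -0.539
  v = (11 - (-2)·-0.539 - (1)·1.210) / (6) = 1.452
  w = (4 - (2)·-0.539 - (-1)·1.452) / (6) = 1.088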